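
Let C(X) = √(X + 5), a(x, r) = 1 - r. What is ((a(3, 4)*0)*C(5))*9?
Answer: 0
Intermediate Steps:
C(X) = √(5 + X)
((a(3, 4)*0)*C(5))*9 = (((1 - 1*4)*0)*√(5 + 5))*9 = (((1 - 4)*0)*√10)*9 = ((-3*0)*√10)*9 = (0*√10)*9 = 0*9 = 0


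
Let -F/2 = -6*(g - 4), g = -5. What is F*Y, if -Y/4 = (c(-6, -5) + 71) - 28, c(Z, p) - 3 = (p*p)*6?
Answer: 84672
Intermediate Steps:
c(Z, p) = 3 + 6*p² (c(Z, p) = 3 + (p*p)*6 = 3 + p²*6 = 3 + 6*p²)
Y = -784 (Y = -4*(((3 + 6*(-5)²) + 71) - 28) = -4*(((3 + 6*25) + 71) - 28) = -4*(((3 + 150) + 71) - 28) = -4*((153 + 71) - 28) = -4*(224 - 28) = -4*196 = -784)
F = -108 (F = -(-12)*(-5 - 4) = -(-12)*(-9) = -2*54 = -108)
F*Y = -108*(-784) = 84672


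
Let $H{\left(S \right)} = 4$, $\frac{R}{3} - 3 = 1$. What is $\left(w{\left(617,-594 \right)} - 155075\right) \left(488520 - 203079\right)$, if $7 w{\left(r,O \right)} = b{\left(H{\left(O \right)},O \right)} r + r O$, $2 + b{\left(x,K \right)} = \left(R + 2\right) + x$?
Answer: $- \frac{411649023591}{7} \approx -5.8807 \cdot 10^{10}$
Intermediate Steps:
$R = 12$ ($R = 9 + 3 \cdot 1 = 9 + 3 = 12$)
$b{\left(x,K \right)} = 12 + x$ ($b{\left(x,K \right)} = -2 + \left(\left(12 + 2\right) + x\right) = -2 + \left(14 + x\right) = 12 + x$)
$w{\left(r,O \right)} = \frac{16 r}{7} + \frac{O r}{7}$ ($w{\left(r,O \right)} = \frac{\left(12 + 4\right) r + r O}{7} = \frac{16 r + O r}{7} = \frac{16 r}{7} + \frac{O r}{7}$)
$\left(w{\left(617,-594 \right)} - 155075\right) \left(488520 - 203079\right) = \left(\frac{1}{7} \cdot 617 \left(16 - 594\right) - 155075\right) \left(488520 - 203079\right) = \left(\frac{1}{7} \cdot 617 \left(-578\right) - 155075\right) 285441 = \left(- \frac{356626}{7} - 155075\right) 285441 = \left(- \frac{1442151}{7}\right) 285441 = - \frac{411649023591}{7}$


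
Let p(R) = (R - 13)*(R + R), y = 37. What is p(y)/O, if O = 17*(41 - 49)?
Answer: -222/17 ≈ -13.059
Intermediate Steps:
p(R) = 2*R*(-13 + R) (p(R) = (-13 + R)*(2*R) = 2*R*(-13 + R))
O = -136 (O = 17*(-8) = -136)
p(y)/O = (2*37*(-13 + 37))/(-136) = (2*37*24)*(-1/136) = 1776*(-1/136) = -222/17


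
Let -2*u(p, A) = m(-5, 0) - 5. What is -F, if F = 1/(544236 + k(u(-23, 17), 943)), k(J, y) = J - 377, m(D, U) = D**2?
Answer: -1/543849 ≈ -1.8387e-6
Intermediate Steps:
u(p, A) = -10 (u(p, A) = -((-5)**2 - 5)/2 = -(25 - 5)/2 = -1/2*20 = -10)
k(J, y) = -377 + J
F = 1/543849 (F = 1/(544236 + (-377 - 10)) = 1/(544236 - 387) = 1/543849 ≈ 1.8387e-6)
-F = -1*1/543849 = -1/543849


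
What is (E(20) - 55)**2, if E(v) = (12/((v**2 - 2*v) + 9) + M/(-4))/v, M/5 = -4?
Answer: 18138971761/6051600 ≈ 2997.4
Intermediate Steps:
M = -20 (M = 5*(-4) = -20)
E(v) = (5 + 12/(9 + v**2 - 2*v))/v (E(v) = (12/((v**2 - 2*v) + 9) - 20/(-4))/v = (12/(9 + v**2 - 2*v) - 20*(-1/4))/v = (12/(9 + v**2 - 2*v) + 5)/v = (5 + 12/(9 + v**2 - 2*v))/v)
(E(20) - 55)**2 = ((57 - 10*20 + 5*20**2)/(20*(9 + 20**2 - 2*20)) - 55)**2 = ((57 - 200 + 5*400)/(20*(9 + 400 - 40)) - 55)**2 = ((1/20)*(57 - 200 + 2000)/369 - 55)**2 = ((1/20)*(1/369)*1857 - 55)**2 = (619/2460 - 55)**2 = (-134681/2460)**2 = 18138971761/6051600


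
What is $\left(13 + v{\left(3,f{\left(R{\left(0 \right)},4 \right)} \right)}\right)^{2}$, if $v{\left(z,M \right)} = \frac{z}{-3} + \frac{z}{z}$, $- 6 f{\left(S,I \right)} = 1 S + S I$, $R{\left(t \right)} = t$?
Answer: $169$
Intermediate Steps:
$f{\left(S,I \right)} = - \frac{S}{6} - \frac{I S}{6}$ ($f{\left(S,I \right)} = - \frac{1 S + S I}{6} = - \frac{S + I S}{6} = - \frac{S}{6} - \frac{I S}{6}$)
$v{\left(z,M \right)} = 1 - \frac{z}{3}$ ($v{\left(z,M \right)} = z \left(- \frac{1}{3}\right) + 1 = - \frac{z}{3} + 1 = 1 - \frac{z}{3}$)
$\left(13 + v{\left(3,f{\left(R{\left(0 \right)},4 \right)} \right)}\right)^{2} = \left(13 + \left(1 - 1\right)\right)^{2} = \left(13 + 0\right)^{2} = 13^{2} = 169$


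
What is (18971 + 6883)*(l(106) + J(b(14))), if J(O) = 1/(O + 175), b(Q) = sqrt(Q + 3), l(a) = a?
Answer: 41943241521/15304 - 12927*sqrt(17)/15304 ≈ 2.7407e+6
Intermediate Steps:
b(Q) = sqrt(3 + Q)
J(O) = 1/(175 + O)
(18971 + 6883)*(l(106) + J(b(14))) = (18971 + 6883)*(106 + 1/(175 + sqrt(3 + 14))) = 25854*(106 + 1/(175 + sqrt(17))) = 2740524 + 25854/(175 + sqrt(17))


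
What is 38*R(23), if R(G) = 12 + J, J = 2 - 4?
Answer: 380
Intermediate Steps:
J = -2
R(G) = 10 (R(G) = 12 - 2 = 10)
38*R(23) = 38*10 = 380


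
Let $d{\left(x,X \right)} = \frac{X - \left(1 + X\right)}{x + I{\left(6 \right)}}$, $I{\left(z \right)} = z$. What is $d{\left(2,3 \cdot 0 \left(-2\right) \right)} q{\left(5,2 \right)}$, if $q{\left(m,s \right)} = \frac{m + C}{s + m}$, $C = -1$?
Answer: $- \frac{1}{14} \approx -0.071429$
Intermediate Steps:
$d{\left(x,X \right)} = - \frac{1}{6 + x}$ ($d{\left(x,X \right)} = \frac{X - \left(1 + X\right)}{x + 6} = - \frac{1}{6 + x}$)
$q{\left(m,s \right)} = \frac{-1 + m}{m + s}$ ($q{\left(m,s \right)} = \frac{m - 1}{s + m} = \frac{-1 + m}{m + s}$)
$d{\left(2,3 \cdot 0 \left(-2\right) \right)} q{\left(5,2 \right)} = - \frac{1}{6 + 2} \frac{-1 + 5}{5 + 2} = - \frac{1}{8} \cdot \frac{1}{7} \cdot 4 = \left(-1\right) \frac{1}{8} \cdot \frac{1}{7} \cdot 4 = \left(- \frac{1}{8}\right) \frac{4}{7} = - \frac{1}{14}$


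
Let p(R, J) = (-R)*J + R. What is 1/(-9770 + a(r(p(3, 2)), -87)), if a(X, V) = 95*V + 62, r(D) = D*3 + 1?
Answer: -1/17973 ≈ -5.5639e-5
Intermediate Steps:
p(R, J) = R - J*R (p(R, J) = -J*R + R = R - J*R)
r(D) = 1 + 3*D (r(D) = 3*D + 1 = 1 + 3*D)
a(X, V) = 62 + 95*V
1/(-9770 + a(r(p(3, 2)), -87)) = 1/(-9770 + (62 + 95*(-87))) = 1/(-9770 + (62 - 8265)) = 1/(-9770 - 8203) = 1/(-17973) = -1/17973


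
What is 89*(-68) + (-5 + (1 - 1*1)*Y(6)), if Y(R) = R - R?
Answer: -6057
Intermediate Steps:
Y(R) = 0
89*(-68) + (-5 + (1 - 1*1)*Y(6)) = 89*(-68) + (-5 + (1 - 1*1)*0) = -6052 + (-5 + (1 - 1)*0) = -6052 + (-5 + 0*0) = -6052 + (-5 + 0) = -6052 - 5 = -6057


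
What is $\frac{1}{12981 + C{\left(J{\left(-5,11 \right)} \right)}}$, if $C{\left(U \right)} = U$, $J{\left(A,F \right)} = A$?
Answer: $\frac{1}{12976} \approx 7.7065 \cdot 10^{-5}$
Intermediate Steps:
$\frac{1}{12981 + C{\left(J{\left(-5,11 \right)} \right)}} = \frac{1}{12981 - 5} = \frac{1}{12976}$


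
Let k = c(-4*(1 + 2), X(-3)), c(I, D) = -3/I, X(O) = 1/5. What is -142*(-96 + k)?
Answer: 27193/2 ≈ 13597.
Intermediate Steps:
X(O) = 1/5 (X(O) = 1*(1/5) = 1/5)
k = 1/4 (k = -3*(-1/(4*(1 + 2))) = -3/((-4*3)) = -3/(-12) = -3*(-1/12) = 1/4 ≈ 0.25000)
-142*(-96 + k) = -142*(-96 + 1/4) = -142*(-383/4) = 27193/2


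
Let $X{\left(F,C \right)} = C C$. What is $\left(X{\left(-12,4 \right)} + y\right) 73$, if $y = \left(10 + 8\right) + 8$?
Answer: $3066$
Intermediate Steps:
$X{\left(F,C \right)} = C^{2}$
$y = 26$ ($y = 18 + 8 = 26$)
$\left(X{\left(-12,4 \right)} + y\right) 73 = \left(4^{2} + 26\right) 73 = \left(16 + 26\right) 73 = 42 \cdot 73 = 3066$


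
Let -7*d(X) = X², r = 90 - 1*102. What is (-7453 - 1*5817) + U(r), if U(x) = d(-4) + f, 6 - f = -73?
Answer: -92353/7 ≈ -13193.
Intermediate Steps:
r = -12 (r = 90 - 102 = -12)
f = 79 (f = 6 - 1*(-73) = 6 + 73 = 79)
d(X) = -X²/7
U(x) = 537/7 (U(x) = -⅐*(-4)² + 79 = -⅐*16 + 79 = -16/7 + 79 = 537/7)
(-7453 - 1*5817) + U(r) = (-7453 - 1*5817) + 537/7 = (-7453 - 5817) + 537/7 = -13270 + 537/7 = -92353/7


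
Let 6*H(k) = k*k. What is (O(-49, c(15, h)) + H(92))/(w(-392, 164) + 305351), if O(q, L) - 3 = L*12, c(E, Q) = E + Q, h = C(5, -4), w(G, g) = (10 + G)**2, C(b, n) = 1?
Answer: 4817/1353825 ≈ 0.0035581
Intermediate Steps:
H(k) = k**2/6 (H(k) = (k*k)/6 = k**2/6)
h = 1
O(q, L) = 3 + 12*L (O(q, L) = 3 + L*12 = 3 + 12*L)
(O(-49, c(15, h)) + H(92))/(w(-392, 164) + 305351) = ((3 + 12*(15 + 1)) + (1/6)*92**2)/((10 - 392)**2 + 305351) = ((3 + 12*16) + (1/6)*8464)/((-382)**2 + 305351) = ((3 + 192) + 4232/3)/(145924 + 305351) = (195 + 4232/3)/451275 = (4817/3)*(1/451275) = 4817/1353825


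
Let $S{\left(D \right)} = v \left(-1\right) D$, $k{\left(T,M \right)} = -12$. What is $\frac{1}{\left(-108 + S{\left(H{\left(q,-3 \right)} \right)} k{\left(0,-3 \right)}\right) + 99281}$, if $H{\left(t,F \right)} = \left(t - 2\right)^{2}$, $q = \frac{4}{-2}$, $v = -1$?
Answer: $\frac{1}{98981} \approx 1.0103 \cdot 10^{-5}$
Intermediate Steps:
$q = -2$ ($q = 4 \left(- \frac{1}{2}\right) = -2$)
$H{\left(t,F \right)} = \left(-2 + t\right)^{2}$
$S{\left(D \right)} = D$ ($S{\left(D \right)} = \left(-1\right) \left(-1\right) D = 1 D = D$)
$\frac{1}{\left(-108 + S{\left(H{\left(q,-3 \right)} \right)} k{\left(0,-3 \right)}\right) + 99281} = \frac{1}{\left(-108 + \left(-2 - 2\right)^{2} \left(-12\right)\right) + 99281} = \frac{1}{\left(-108 + \left(-4\right)^{2} \left(-12\right)\right) + 99281} = \frac{1}{\left(-108 + 16 \left(-12\right)\right) + 99281} = \frac{1}{\left(-108 - 192\right) + 99281} = \frac{1}{-300 + 99281} = \frac{1}{98981}$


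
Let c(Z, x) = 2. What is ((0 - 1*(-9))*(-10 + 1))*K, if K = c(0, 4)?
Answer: -162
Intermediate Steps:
K = 2
((0 - 1*(-9))*(-10 + 1))*K = ((0 - 1*(-9))*(-10 + 1))*2 = ((0 + 9)*(-9))*2 = (9*(-9))*2 = -81*2 = -162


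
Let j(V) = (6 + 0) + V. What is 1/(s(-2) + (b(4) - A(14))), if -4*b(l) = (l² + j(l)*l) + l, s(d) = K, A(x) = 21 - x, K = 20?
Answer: -½ ≈ -0.50000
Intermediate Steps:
j(V) = 6 + V
s(d) = 20
b(l) = -l/4 - l²/4 - l*(6 + l)/4 (b(l) = -((l² + (6 + l)*l) + l)/4 = -((l² + l*(6 + l)) + l)/4 = -(l + l² + l*(6 + l))/4 = -l/4 - l²/4 - l*(6 + l)/4)
1/(s(-2) + (b(4) - A(14))) = 1/(20 + (-¼*4*(7 + 2*4) - (21 - 1*14))) = 1/(20 + (-¼*4*(7 + 8) - (21 - 14))) = 1/(20 + (-¼*4*15 - 1*7)) = 1/(20 + (-15 - 7)) = 1/(20 - 22) = 1/(-2) = -½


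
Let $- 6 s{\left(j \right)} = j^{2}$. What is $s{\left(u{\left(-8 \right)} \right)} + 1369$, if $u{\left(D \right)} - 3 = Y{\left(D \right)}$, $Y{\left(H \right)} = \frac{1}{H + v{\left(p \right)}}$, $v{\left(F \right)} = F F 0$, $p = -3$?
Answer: $\frac{525167}{384} \approx 1367.6$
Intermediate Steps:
$v{\left(F \right)} = 0$ ($v{\left(F \right)} = F^{2} \cdot 0 = 0$)
$Y{\left(H \right)} = \frac{1}{H}$ ($Y{\left(H \right)} = \frac{1}{H + 0} = \frac{1}{H}$)
$u{\left(D \right)} = 3 + \frac{1}{D}$
$s{\left(j \right)} = - \frac{j^{2}}{6}$
$s{\left(u{\left(-8 \right)} \right)} + 1369 = - \frac{\left(3 + \frac{1}{-8}\right)^{2}}{6} + 1369 = - \frac{\left(3 - \frac{1}{8}\right)^{2}}{6} + 1369 = - \frac{\left(\frac{23}{8}\right)^{2}}{6} + 1369 = \left(- \frac{1}{6}\right) \frac{529}{64} + 1369 = - \frac{529}{384} + 1369 = \frac{525167}{384}$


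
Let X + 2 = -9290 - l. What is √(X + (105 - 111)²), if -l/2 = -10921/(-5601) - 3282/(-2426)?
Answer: 50*I*√170775689952639/6794013 ≈ 96.174*I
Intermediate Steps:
l = -44876828/6794013 (l = -2*(-10921/(-5601) - 3282/(-2426)) = -2*(-10921*(-1/5601) - 3282*(-1/2426)) = -2*(10921/5601 + 1641/1213) = -2*22438414/6794013 = -44876828/6794013 ≈ -6.6053)
X = -63085091968/6794013 (X = -2 + (-9290 - 1*(-44876828/6794013)) = -2 + (-9290 + 44876828/6794013) = -2 - 63071503942/6794013 = -63085091968/6794013 ≈ -9285.4)
√(X + (105 - 111)²) = √(-63085091968/6794013 + (105 - 111)²) = √(-63085091968/6794013 + (-6)²) = √(-63085091968/6794013 + 36) = √(-62840507500/6794013) = 50*I*√170775689952639/6794013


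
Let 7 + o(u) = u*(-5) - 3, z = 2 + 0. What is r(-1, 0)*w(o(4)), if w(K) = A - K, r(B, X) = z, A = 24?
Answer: 108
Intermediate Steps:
z = 2
r(B, X) = 2
o(u) = -10 - 5*u (o(u) = -7 + (u*(-5) - 3) = -7 + (-5*u - 3) = -7 + (-3 - 5*u) = -10 - 5*u)
w(K) = 24 - K
r(-1, 0)*w(o(4)) = 2*(24 - (-10 - 5*4)) = 2*(24 - (-10 - 20)) = 2*(24 - 1*(-30)) = 2*(24 + 30) = 2*54 = 108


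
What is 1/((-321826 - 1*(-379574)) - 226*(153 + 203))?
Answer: -1/22708 ≈ -4.4037e-5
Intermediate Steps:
1/((-321826 - 1*(-379574)) - 226*(153 + 203)) = 1/((-321826 + 379574) - 226*356) = 1/(57748 - 80456) = 1/(-22708) = -1/22708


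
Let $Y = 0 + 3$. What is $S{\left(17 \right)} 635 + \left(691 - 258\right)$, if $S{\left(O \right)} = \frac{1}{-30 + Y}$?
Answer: $\frac{11056}{27} \approx 409.48$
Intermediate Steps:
$Y = 3$
$S{\left(O \right)} = - \frac{1}{27}$ ($S{\left(O \right)} = \frac{1}{-30 + 3} = \frac{1}{-27} = - \frac{1}{27}$)
$S{\left(17 \right)} 635 + \left(691 - 258\right) = \left(- \frac{1}{27}\right) 635 + \left(691 - 258\right) = - \frac{635}{27} + 433 = \frac{11056}{27}$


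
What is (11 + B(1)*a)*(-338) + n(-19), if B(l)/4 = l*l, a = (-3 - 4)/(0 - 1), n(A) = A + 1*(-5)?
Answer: -13206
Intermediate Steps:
n(A) = -5 + A (n(A) = A - 5 = -5 + A)
a = 7 (a = -7/(-1) = -7*(-1) = 7)
B(l) = 4*l² (B(l) = 4*(l*l) = 4*l²)
(11 + B(1)*a)*(-338) + n(-19) = (11 + (4*1²)*7)*(-338) + (-5 - 19) = (11 + (4*1)*7)*(-338) - 24 = (11 + 4*7)*(-338) - 24 = (11 + 28)*(-338) - 24 = 39*(-338) - 24 = -13182 - 24 = -13206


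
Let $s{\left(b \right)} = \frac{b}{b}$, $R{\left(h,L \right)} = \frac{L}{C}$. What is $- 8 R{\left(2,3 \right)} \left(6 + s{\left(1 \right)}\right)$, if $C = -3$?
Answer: $56$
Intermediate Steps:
$R{\left(h,L \right)} = - \frac{L}{3}$ ($R{\left(h,L \right)} = \frac{L}{-3} = L \left(- \frac{1}{3}\right) = - \frac{L}{3}$)
$s{\left(b \right)} = 1$
$- 8 R{\left(2,3 \right)} \left(6 + s{\left(1 \right)}\right) = - 8 \left(\left(- \frac{1}{3}\right) 3\right) \left(6 + 1\right) = \left(-8\right) \left(-1\right) 7 = 8 \cdot 7 = 56$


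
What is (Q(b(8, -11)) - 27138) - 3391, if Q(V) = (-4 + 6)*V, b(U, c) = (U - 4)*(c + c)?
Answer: -30705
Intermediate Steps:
b(U, c) = 2*c*(-4 + U) (b(U, c) = (-4 + U)*(2*c) = 2*c*(-4 + U))
Q(V) = 2*V
(Q(b(8, -11)) - 27138) - 3391 = (2*(2*(-11)*(-4 + 8)) - 27138) - 3391 = (2*(2*(-11)*4) - 27138) - 3391 = (2*(-88) - 27138) - 3391 = (-176 - 27138) - 3391 = -27314 - 3391 = -30705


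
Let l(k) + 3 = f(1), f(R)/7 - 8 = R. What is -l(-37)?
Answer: -60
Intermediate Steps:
f(R) = 56 + 7*R
l(k) = 60 (l(k) = -3 + (56 + 7*1) = -3 + (56 + 7) = -3 + 63 = 60)
-l(-37) = -1*60 = -60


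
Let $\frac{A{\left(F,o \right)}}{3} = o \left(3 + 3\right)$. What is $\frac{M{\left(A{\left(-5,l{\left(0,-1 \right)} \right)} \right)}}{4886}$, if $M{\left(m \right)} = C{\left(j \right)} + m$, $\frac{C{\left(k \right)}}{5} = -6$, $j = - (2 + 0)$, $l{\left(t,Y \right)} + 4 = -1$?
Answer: $- \frac{60}{2443} \approx -0.02456$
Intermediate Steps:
$l{\left(t,Y \right)} = -5$ ($l{\left(t,Y \right)} = -4 - 1 = -5$)
$j = -2$ ($j = \left(-1\right) 2 = -2$)
$C{\left(k \right)} = -30$ ($C{\left(k \right)} = 5 \left(-6\right) = -30$)
$A{\left(F,o \right)} = 18 o$ ($A{\left(F,o \right)} = 3 o \left(3 + 3\right) = 3 o 6 = 3 \cdot 6 o = 18 o$)
$M{\left(m \right)} = -30 + m$
$\frac{M{\left(A{\left(-5,l{\left(0,-1 \right)} \right)} \right)}}{4886} = \frac{-30 + 18 \left(-5\right)}{4886} = \left(-30 - 90\right) \frac{1}{4886} = \left(-120\right) \frac{1}{4886} = - \frac{60}{2443}$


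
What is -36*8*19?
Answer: -5472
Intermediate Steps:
-36*8*19 = -9*32*19 = -288*19 = -5472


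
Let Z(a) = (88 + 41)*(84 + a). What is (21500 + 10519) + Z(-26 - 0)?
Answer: 39501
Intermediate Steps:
Z(a) = 10836 + 129*a (Z(a) = 129*(84 + a) = 10836 + 129*a)
(21500 + 10519) + Z(-26 - 0) = (21500 + 10519) + (10836 + 129*(-26 - 0)) = 32019 + (10836 + 129*(-26 - 1*0)) = 32019 + (10836 + 129*(-26 + 0)) = 32019 + (10836 + 129*(-26)) = 32019 + (10836 - 3354) = 32019 + 7482 = 39501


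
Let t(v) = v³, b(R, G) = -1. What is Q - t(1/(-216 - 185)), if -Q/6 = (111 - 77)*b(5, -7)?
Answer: 13154165005/64481201 ≈ 204.00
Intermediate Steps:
Q = 204 (Q = -6*(111 - 77)*(-1) = -204*(-1) = -6*(-34) = 204)
Q - t(1/(-216 - 185)) = 204 - (1/(-216 - 185))³ = 204 - (1/(-401))³ = 204 - (-1/401)³ = 204 - 1*(-1/64481201) = 204 + 1/64481201 = 13154165005/64481201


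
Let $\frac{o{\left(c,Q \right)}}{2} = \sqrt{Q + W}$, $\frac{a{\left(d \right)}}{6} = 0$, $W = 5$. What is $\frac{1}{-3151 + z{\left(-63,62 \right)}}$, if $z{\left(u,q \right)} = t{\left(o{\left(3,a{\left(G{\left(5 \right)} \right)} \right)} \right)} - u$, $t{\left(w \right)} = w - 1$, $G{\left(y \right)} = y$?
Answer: $- \frac{3089}{9541901} - \frac{2 \sqrt{5}}{9541901} \approx -0.0003242$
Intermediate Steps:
$a{\left(d \right)} = 0$ ($a{\left(d \right)} = 6 \cdot 0 = 0$)
$o{\left(c,Q \right)} = 2 \sqrt{5 + Q}$ ($o{\left(c,Q \right)} = 2 \sqrt{Q + 5} = 2 \sqrt{5 + Q}$)
$t{\left(w \right)} = -1 + w$
$z{\left(u,q \right)} = -1 - u + 2 \sqrt{5}$ ($z{\left(u,q \right)} = \left(-1 + 2 \sqrt{5 + 0}\right) - u = \left(-1 + 2 \sqrt{5}\right) - u = -1 - u + 2 \sqrt{5}$)
$\frac{1}{-3151 + z{\left(-63,62 \right)}} = \frac{1}{-3151 - \left(-62 - 2 \sqrt{5}\right)} = \frac{1}{-3151 + \left(-1 + 63 + 2 \sqrt{5}\right)} = \frac{1}{-3151 + \left(62 + 2 \sqrt{5}\right)} = \frac{1}{-3089 + 2 \sqrt{5}}$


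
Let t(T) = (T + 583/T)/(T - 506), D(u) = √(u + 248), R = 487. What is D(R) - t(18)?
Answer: 907/8784 + 7*√15 ≈ 27.214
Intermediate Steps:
D(u) = √(248 + u)
t(T) = (T + 583/T)/(-506 + T)
D(R) - t(18) = √(248 + 487) - (583 + 18²)/(18*(-506 + 18)) = √735 - (583 + 324)/(18*(-488)) = 7*√15 - (-1)*907/(18*488) = 7*√15 - 1*(-907/8784) = 7*√15 + 907/8784 = 907/8784 + 7*√15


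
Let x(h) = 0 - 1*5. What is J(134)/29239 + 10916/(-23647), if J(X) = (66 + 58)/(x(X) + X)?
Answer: -41170374968/89192487657 ≈ -0.46159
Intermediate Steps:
x(h) = -5 (x(h) = 0 - 5 = -5)
J(X) = 124/(-5 + X) (J(X) = (66 + 58)/(-5 + X) = 124/(-5 + X))
J(134)/29239 + 10916/(-23647) = (124/(-5 + 134))/29239 + 10916/(-23647) = (124/129)*(1/29239) + 10916*(-1/23647) = (124*(1/129))*(1/29239) - 10916/23647 = (124/129)*(1/29239) - 10916/23647 = 124/3771831 - 10916/23647 = -41170374968/89192487657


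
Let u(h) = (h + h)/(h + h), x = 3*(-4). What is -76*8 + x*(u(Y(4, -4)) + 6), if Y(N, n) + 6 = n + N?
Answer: -692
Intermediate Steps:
Y(N, n) = -6 + N + n (Y(N, n) = -6 + (n + N) = -6 + (N + n) = -6 + N + n)
x = -12
u(h) = 1 (u(h) = (2*h)/((2*h)) = (2*h)*(1/(2*h)) = 1)
-76*8 + x*(u(Y(4, -4)) + 6) = -76*8 - 12*(1 + 6) = -608 - 12*7 = -608 - 84 = -692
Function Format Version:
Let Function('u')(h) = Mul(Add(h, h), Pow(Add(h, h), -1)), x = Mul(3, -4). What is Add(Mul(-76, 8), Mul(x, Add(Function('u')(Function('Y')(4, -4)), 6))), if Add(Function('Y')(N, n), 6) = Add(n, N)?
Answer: -692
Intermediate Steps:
Function('Y')(N, n) = Add(-6, N, n) (Function('Y')(N, n) = Add(-6, Add(n, N)) = Add(-6, Add(N, n)) = Add(-6, N, n))
x = -12
Function('u')(h) = 1 (Function('u')(h) = Mul(Mul(2, h), Pow(Mul(2, h), -1)) = Mul(Mul(2, h), Mul(Rational(1, 2), Pow(h, -1))) = 1)
Add(Mul(-76, 8), Mul(x, Add(Function('u')(Function('Y')(4, -4)), 6))) = Add(Mul(-76, 8), Mul(-12, Add(1, 6))) = Add(-608, Mul(-12, 7)) = Add(-608, -84) = -692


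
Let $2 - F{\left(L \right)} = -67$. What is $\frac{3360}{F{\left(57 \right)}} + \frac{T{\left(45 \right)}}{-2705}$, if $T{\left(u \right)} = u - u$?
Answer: $\frac{1120}{23} \approx 48.696$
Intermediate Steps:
$T{\left(u \right)} = 0$
$F{\left(L \right)} = 69$ ($F{\left(L \right)} = 2 - -67 = 2 + 67 = 69$)
$\frac{3360}{F{\left(57 \right)}} + \frac{T{\left(45 \right)}}{-2705} = \frac{3360}{69} + \frac{0}{-2705} = 3360 \cdot \frac{1}{69} + 0 \left(- \frac{1}{2705}\right) = \frac{1120}{23} + 0 = \frac{1120}{23}$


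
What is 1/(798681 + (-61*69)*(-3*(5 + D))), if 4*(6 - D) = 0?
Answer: 1/937578 ≈ 1.0666e-6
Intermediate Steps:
D = 6 (D = 6 - ¼*0 = 6 + 0 = 6)
1/(798681 + (-61*69)*(-3*(5 + D))) = 1/(798681 + (-61*69)*(-3*(5 + 6))) = 1/(798681 - (-12627)*11) = 1/(798681 - 4209*(-33)) = 1/(798681 + 138897) = 1/937578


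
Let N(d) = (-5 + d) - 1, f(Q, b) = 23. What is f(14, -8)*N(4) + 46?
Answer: 0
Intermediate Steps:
N(d) = -6 + d
f(14, -8)*N(4) + 46 = 23*(-6 + 4) + 46 = 23*(-2) + 46 = -46 + 46 = 0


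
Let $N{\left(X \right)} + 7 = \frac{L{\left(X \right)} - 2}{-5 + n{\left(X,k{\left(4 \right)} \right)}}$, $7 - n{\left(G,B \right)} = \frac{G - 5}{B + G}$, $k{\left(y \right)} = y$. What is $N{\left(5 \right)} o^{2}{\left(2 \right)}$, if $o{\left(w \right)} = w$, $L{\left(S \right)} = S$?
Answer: $-22$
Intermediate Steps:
$n{\left(G,B \right)} = 7 - \frac{-5 + G}{B + G}$ ($n{\left(G,B \right)} = 7 - \frac{G - 5}{B + G} = 7 - \frac{-5 + G}{B + G}$)
$N{\left(X \right)} = -7 + \frac{-2 + X}{-5 + \frac{33 + 6 X}{4 + X}}$ ($N{\left(X \right)} = -7 + \frac{X - 2}{-5 + \frac{5 + 6 X + 7 \cdot 4}{4 + X}} = -7 + \frac{-2 + X}{-5 + \frac{5 + 6 X + 28}{4 + X}} = -7 + \frac{-2 + X}{-5 + \frac{33 + 6 X}{4 + X}}$)
$N{\left(5 \right)} o^{2}{\left(2 \right)} = \frac{-99 + 5^{2} - 25}{13 + 5} \cdot 2^{2} = \frac{-99 + 25 - 25}{18} \cdot 4 = \frac{1}{18} \left(-99\right) 4 = \left(- \frac{11}{2}\right) 4 = -22$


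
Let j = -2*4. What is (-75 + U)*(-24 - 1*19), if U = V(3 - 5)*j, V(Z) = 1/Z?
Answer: 3053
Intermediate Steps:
j = -8
U = 4 (U = -8/(3 - 5) = -8/(-2) = -½*(-8) = 4)
(-75 + U)*(-24 - 1*19) = (-75 + 4)*(-24 - 1*19) = -71*(-24 - 19) = -71*(-43) = 3053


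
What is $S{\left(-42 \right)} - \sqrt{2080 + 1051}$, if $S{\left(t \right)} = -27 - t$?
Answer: $15 - \sqrt{3131} \approx -40.955$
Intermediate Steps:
$S{\left(-42 \right)} - \sqrt{2080 + 1051} = \left(-27 - -42\right) - \sqrt{2080 + 1051} = \left(-27 + 42\right) - \sqrt{3131} = 15 - \sqrt{3131}$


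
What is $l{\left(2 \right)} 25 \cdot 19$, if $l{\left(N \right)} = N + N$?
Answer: $1900$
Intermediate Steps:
$l{\left(N \right)} = 2 N$
$l{\left(2 \right)} 25 \cdot 19 = 2 \cdot 2 \cdot 25 \cdot 19 = 4 \cdot 25 \cdot 19 = 100 \cdot 19 = 1900$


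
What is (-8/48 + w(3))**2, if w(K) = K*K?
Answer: 2809/36 ≈ 78.028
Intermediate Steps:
w(K) = K**2
(-8/48 + w(3))**2 = (-8/48 + 3**2)**2 = (-8*1/48 + 9)**2 = (-1/6 + 9)**2 = (53/6)**2 = 2809/36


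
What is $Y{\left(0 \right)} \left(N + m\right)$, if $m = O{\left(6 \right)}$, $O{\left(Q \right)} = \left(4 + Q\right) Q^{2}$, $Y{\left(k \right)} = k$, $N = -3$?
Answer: $0$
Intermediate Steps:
$O{\left(Q \right)} = Q^{2} \left(4 + Q\right)$
$m = 360$ ($m = 6^{2} \left(4 + 6\right) = 36 \cdot 10 = 360$)
$Y{\left(0 \right)} \left(N + m\right) = 0 \left(-3 + 360\right) = 0 \cdot 357 = 0$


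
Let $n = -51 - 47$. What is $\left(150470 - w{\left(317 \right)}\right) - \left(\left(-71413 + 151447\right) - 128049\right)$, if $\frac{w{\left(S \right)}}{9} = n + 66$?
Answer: $198773$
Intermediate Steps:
$n = -98$
$w{\left(S \right)} = -288$ ($w{\left(S \right)} = 9 \left(-98 + 66\right) = 9 \left(-32\right) = -288$)
$\left(150470 - w{\left(317 \right)}\right) - \left(\left(-71413 + 151447\right) - 128049\right) = \left(150470 - -288\right) - \left(\left(-71413 + 151447\right) - 128049\right) = \left(150470 + 288\right) - \left(80034 - 128049\right) = 150758 - -48015 = 150758 + 48015 = 198773$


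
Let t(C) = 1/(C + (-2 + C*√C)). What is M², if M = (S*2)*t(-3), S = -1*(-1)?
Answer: 4/(5 + 3*I*√3)² ≈ -0.0029586 - 0.076866*I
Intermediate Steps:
S = 1
t(C) = 1/(-2 + C + C^(3/2)) (t(C) = 1/(C + (-2 + C^(3/2))) = 1/(-2 + C + C^(3/2)))
M = 2/(-5 - 3*I*√3) (M = (1*2)/(-2 - 3 + (-3)^(3/2)) = 2/(-2 - 3 - 3*I*√3) = 2/(-5 - 3*I*√3) ≈ -0.19231 + 0.19985*I)
M² = (-5/26 + 3*I*√3/26)²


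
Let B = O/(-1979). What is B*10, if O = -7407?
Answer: 74070/1979 ≈ 37.428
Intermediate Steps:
B = 7407/1979 (B = -7407/(-1979) = -7407*(-1/1979) = 7407/1979 ≈ 3.7428)
B*10 = (7407/1979)*10 = 74070/1979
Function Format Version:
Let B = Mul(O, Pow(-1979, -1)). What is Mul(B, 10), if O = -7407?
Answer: Rational(74070, 1979) ≈ 37.428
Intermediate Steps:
B = Rational(7407, 1979) (B = Mul(-7407, Pow(-1979, -1)) = Mul(-7407, Rational(-1, 1979)) = Rational(7407, 1979) ≈ 3.7428)
Mul(B, 10) = Mul(Rational(7407, 1979), 10) = Rational(74070, 1979)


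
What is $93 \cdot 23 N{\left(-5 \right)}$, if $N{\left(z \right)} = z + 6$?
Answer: $2139$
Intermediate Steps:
$N{\left(z \right)} = 6 + z$
$93 \cdot 23 N{\left(-5 \right)} = 93 \cdot 23 \left(6 - 5\right) = 2139 \cdot 1 = 2139$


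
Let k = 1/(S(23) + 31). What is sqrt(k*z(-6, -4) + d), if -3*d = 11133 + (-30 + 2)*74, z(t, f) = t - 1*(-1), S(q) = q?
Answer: I*sqrt(978618)/18 ≈ 54.958*I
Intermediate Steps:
z(t, f) = 1 + t (z(t, f) = t + 1 = 1 + t)
k = 1/54 (k = 1/(23 + 31) = 1/54 ≈ 0.018519)
d = -9061/3 (d = -(11133 + (-30 + 2)*74)/3 = -(11133 - 28*74)/3 = -(11133 - 2072)/3 = -1/3*9061 = -9061/3 ≈ -3020.3)
sqrt(k*z(-6, -4) + d) = sqrt((1 - 6)/54 - 9061/3) = sqrt((1/54)*(-5) - 9061/3) = sqrt(-5/54 - 9061/3) = sqrt(-163103/54) = I*sqrt(978618)/18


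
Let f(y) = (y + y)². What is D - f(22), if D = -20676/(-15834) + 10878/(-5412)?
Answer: -4610088023/2380378 ≈ -1936.7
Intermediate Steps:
f(y) = 4*y² (f(y) = (2*y)² = 4*y²)
D = -1676215/2380378 (D = -20676*(-1/15834) + 10878*(-1/5412) = 3446/2639 - 1813/902 = -1676215/2380378 ≈ -0.70418)
D - f(22) = -1676215/2380378 - 4*22² = -1676215/2380378 - 4*484 = -1676215/2380378 - 1*1936 = -1676215/2380378 - 1936 = -4610088023/2380378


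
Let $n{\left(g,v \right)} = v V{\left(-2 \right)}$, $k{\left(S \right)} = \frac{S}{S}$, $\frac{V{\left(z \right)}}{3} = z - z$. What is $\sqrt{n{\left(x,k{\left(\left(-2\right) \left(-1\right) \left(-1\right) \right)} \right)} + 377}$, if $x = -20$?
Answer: $\sqrt{377} \approx 19.416$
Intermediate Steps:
$V{\left(z \right)} = 0$ ($V{\left(z \right)} = 3 \left(z - z\right) = 3 \cdot 0 = 0$)
$k{\left(S \right)} = 1$
$n{\left(g,v \right)} = 0$ ($n{\left(g,v \right)} = v 0 = 0$)
$\sqrt{n{\left(x,k{\left(\left(-2\right) \left(-1\right) \left(-1\right) \right)} \right)} + 377} = \sqrt{0 + 377} = \sqrt{377}$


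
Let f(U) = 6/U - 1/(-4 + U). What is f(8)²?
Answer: ¼ ≈ 0.25000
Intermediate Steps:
f(U) = -1/(-4 + U) + 6/U
f(8)² = ((-24 + 5*8)/(8*(-4 + 8)))² = ((⅛)*(-24 + 40)/4)² = ((⅛)*(¼)*16)² = (½)² = ¼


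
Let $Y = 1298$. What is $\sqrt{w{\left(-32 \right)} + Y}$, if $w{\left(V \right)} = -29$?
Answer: $3 \sqrt{141} \approx 35.623$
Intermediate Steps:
$\sqrt{w{\left(-32 \right)} + Y} = \sqrt{-29 + 1298} = \sqrt{1269} = 3 \sqrt{141}$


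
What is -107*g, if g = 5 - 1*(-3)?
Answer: -856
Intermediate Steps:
g = 8 (g = 5 + 3 = 8)
-107*g = -107*8 = -856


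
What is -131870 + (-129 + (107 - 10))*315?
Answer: -141950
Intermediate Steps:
-131870 + (-129 + (107 - 10))*315 = -131870 + (-129 + 97)*315 = -131870 - 32*315 = -131870 - 10080 = -141950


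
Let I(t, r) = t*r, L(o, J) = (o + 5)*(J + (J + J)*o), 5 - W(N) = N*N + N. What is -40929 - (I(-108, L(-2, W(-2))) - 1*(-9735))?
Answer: -53580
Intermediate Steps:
W(N) = 5 - N - N**2 (W(N) = 5 - (N*N + N) = 5 - (N**2 + N) = 5 - (N + N**2) = 5 + (-N - N**2) = 5 - N - N**2)
L(o, J) = (5 + o)*(J + 2*J*o) (L(o, J) = (5 + o)*(J + (2*J)*o) = (5 + o)*(J + 2*J*o))
I(t, r) = r*t
-40929 - (I(-108, L(-2, W(-2))) - 1*(-9735)) = -40929 - (((5 - 1*(-2) - 1*(-2)**2)*(5 + 2*(-2)**2 + 11*(-2)))*(-108) - 1*(-9735)) = -40929 - (((5 + 2 - 1*4)*(5 + 2*4 - 22))*(-108) + 9735) = -40929 - (((5 + 2 - 4)*(5 + 8 - 22))*(-108) + 9735) = -40929 - ((3*(-9))*(-108) + 9735) = -40929 - (-27*(-108) + 9735) = -40929 - (2916 + 9735) = -40929 - 1*12651 = -40929 - 12651 = -53580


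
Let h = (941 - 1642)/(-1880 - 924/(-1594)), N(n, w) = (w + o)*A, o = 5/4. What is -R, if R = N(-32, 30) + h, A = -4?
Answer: 186678553/1497898 ≈ 124.63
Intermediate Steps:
o = 5/4 (o = 5*(¼) = 5/4 ≈ 1.2500)
N(n, w) = -5 - 4*w (N(n, w) = (w + 5/4)*(-4) = (5/4 + w)*(-4) = -5 - 4*w)
h = 558697/1497898 (h = -701/(-1880 - 924*(-1/1594)) = -701/(-1880 + 462/797) = -701/(-1497898/797) = -701*(-797/1497898) = 558697/1497898 ≈ 0.37299)
R = -186678553/1497898 (R = (-5 - 4*30) + 558697/1497898 = (-5 - 120) + 558697/1497898 = -125 + 558697/1497898 = -186678553/1497898 ≈ -124.63)
-R = -1*(-186678553/1497898) = 186678553/1497898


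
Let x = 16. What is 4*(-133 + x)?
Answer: -468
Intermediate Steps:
4*(-133 + x) = 4*(-133 + 16) = 4*(-117) = -468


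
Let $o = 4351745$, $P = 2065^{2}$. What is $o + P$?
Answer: $8615970$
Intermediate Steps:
$P = 4264225$
$o + P = 4351745 + 4264225 = 8615970$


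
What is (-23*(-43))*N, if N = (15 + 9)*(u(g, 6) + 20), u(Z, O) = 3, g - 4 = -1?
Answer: 545928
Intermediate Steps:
g = 3 (g = 4 - 1 = 3)
N = 552 (N = (15 + 9)*(3 + 20) = 24*23 = 552)
(-23*(-43))*N = -23*(-43)*552 = 989*552 = 545928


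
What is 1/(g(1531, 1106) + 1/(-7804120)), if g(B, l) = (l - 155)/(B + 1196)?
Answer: 7093945080/2473905131 ≈ 2.8675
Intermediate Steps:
g(B, l) = (-155 + l)/(1196 + B)
1/(g(1531, 1106) + 1/(-7804120)) = 1/((-155 + 1106)/(1196 + 1531) + 1/(-7804120)) = 1/(951/2727 - 1/7804120) = 1/((1/2727)*951 - 1/7804120) = 1/(317/909 - 1/7804120) = 1/(2473905131/7093945080) = 7093945080/2473905131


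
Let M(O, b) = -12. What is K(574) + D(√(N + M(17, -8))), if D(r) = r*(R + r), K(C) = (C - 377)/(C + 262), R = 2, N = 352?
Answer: 284437/836 + 4*√85 ≈ 377.11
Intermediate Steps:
K(C) = (-377 + C)/(262 + C)
D(r) = r*(2 + r)
K(574) + D(√(N + M(17, -8))) = (-377 + 574)/(262 + 574) + √(352 - 12)*(2 + √(352 - 12)) = 197/836 + √340*(2 + √340) = (1/836)*197 + (2*√85)*(2 + 2*√85) = 197/836 + 2*√85*(2 + 2*√85)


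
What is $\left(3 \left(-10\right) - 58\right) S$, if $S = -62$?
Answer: $5456$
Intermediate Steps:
$\left(3 \left(-10\right) - 58\right) S = \left(3 \left(-10\right) - 58\right) \left(-62\right) = \left(-30 - 58\right) \left(-62\right) = \left(-88\right) \left(-62\right) = 5456$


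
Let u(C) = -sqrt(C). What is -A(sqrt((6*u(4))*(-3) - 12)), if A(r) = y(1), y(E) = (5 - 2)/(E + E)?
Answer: -3/2 ≈ -1.5000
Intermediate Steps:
y(E) = 3/(2*E) (y(E) = 3/((2*E)) = 3*(1/(2*E)) = 3/(2*E))
A(r) = 3/2 (A(r) = (3/2)/1 = (3/2)*1 = 3/2)
-A(sqrt((6*u(4))*(-3) - 12)) = -1*3/2 = -3/2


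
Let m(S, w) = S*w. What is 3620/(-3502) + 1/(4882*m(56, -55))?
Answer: -27216175351/26329016560 ≈ -1.0337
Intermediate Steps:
3620/(-3502) + 1/(4882*m(56, -55)) = 3620/(-3502) + 1/(4882*((56*(-55)))) = 3620*(-1/3502) + (1/4882)/(-3080) = -1810/1751 + (1/4882)*(-1/3080) = -1810/1751 - 1/15036560 = -27216175351/26329016560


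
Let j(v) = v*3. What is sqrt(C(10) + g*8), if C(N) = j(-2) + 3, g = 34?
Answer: sqrt(269) ≈ 16.401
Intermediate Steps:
j(v) = 3*v
C(N) = -3 (C(N) = 3*(-2) + 3 = -6 + 3 = -3)
sqrt(C(10) + g*8) = sqrt(-3 + 34*8) = sqrt(-3 + 272) = sqrt(269)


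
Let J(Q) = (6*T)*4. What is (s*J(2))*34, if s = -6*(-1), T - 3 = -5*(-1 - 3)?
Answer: 112608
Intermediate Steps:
T = 23 (T = 3 - 5*(-1 - 3) = 3 - 5*(-4) = 3 + 20 = 23)
J(Q) = 552 (J(Q) = (6*23)*4 = 138*4 = 552)
s = 6
(s*J(2))*34 = (6*552)*34 = 3312*34 = 112608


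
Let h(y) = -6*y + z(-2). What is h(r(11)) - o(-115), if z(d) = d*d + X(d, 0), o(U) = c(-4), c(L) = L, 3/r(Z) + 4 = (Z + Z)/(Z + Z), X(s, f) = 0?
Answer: 14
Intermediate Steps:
r(Z) = -1 (r(Z) = 3/(-4 + (Z + Z)/(Z + Z)) = 3/(-4 + (2*Z)/((2*Z))) = 3/(-4 + (2*Z)*(1/(2*Z))) = 3/(-4 + 1) = 3/(-3) = 3*(-⅓) = -1)
o(U) = -4
z(d) = d² (z(d) = d*d + 0 = d² + 0 = d²)
h(y) = 4 - 6*y (h(y) = -6*y + (-2)² = -6*y + 4 = 4 - 6*y)
h(r(11)) - o(-115) = (4 - 6*(-1)) - 1*(-4) = (4 + 6) + 4 = 10 + 4 = 14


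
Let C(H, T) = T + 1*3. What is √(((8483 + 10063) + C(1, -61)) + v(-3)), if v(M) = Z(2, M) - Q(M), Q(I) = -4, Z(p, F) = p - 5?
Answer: √18489 ≈ 135.97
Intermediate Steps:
Z(p, F) = -5 + p
v(M) = 1 (v(M) = (-5 + 2) - 1*(-4) = -3 + 4 = 1)
C(H, T) = 3 + T (C(H, T) = T + 3 = 3 + T)
√(((8483 + 10063) + C(1, -61)) + v(-3)) = √(((8483 + 10063) + (3 - 61)) + 1) = √((18546 - 58) + 1) = √(18488 + 1) = √18489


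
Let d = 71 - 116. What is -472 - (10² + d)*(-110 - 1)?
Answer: 5633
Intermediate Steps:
d = -45
-472 - (10² + d)*(-110 - 1) = -472 - (10² - 45)*(-110 - 1) = -472 - (100 - 45)*(-111) = -472 - 55*(-111) = -472 - 1*(-6105) = -472 + 6105 = 5633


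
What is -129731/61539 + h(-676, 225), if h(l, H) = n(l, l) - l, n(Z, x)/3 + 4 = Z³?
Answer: -57031063085627/61539 ≈ -9.2675e+8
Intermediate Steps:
n(Z, x) = -12 + 3*Z³
h(l, H) = -12 - l + 3*l³ (h(l, H) = (-12 + 3*l³) - l = -12 - l + 3*l³)
-129731/61539 + h(-676, 225) = -129731/61539 + (-12 - 1*(-676) + 3*(-676)³) = -129731*1/61539 + (-12 + 676 + 3*(-308915776)) = -129731/61539 + (-12 + 676 - 926747328) = -129731/61539 - 926746664 = -57031063085627/61539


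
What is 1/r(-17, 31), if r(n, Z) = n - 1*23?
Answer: -1/40 ≈ -0.025000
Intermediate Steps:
r(n, Z) = -23 + n (r(n, Z) = n - 23 = -23 + n)
1/r(-17, 31) = 1/(-23 - 17) = 1/(-40) = -1/40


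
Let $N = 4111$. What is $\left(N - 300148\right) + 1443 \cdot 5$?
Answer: $-288822$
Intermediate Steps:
$\left(N - 300148\right) + 1443 \cdot 5 = \left(4111 - 300148\right) + 1443 \cdot 5 = \left(4111 - 300148\right) + 7215 = -296037 + 7215 = -288822$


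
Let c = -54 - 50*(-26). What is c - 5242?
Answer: -3996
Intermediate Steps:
c = 1246 (c = -54 + 1300 = 1246)
c - 5242 = 1246 - 5242 = -3996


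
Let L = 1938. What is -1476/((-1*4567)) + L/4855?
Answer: 16016826/22172785 ≈ 0.72236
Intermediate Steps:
-1476/((-1*4567)) + L/4855 = -1476/((-1*4567)) + 1938/4855 = -1476/(-4567) + 1938*(1/4855) = -1476*(-1/4567) + 1938/4855 = 1476/4567 + 1938/4855 = 16016826/22172785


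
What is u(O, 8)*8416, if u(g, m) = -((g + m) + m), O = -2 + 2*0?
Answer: -117824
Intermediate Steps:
O = -2 (O = -2 + 0 = -2)
u(g, m) = -g - 2*m (u(g, m) = -(g + 2*m) = -g - 2*m)
u(O, 8)*8416 = (-1*(-2) - 2*8)*8416 = (2 - 16)*8416 = -14*8416 = -117824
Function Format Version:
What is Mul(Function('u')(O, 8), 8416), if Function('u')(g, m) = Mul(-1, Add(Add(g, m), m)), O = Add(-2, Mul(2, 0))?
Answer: -117824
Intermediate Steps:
O = -2 (O = Add(-2, 0) = -2)
Function('u')(g, m) = Add(Mul(-1, g), Mul(-2, m)) (Function('u')(g, m) = Mul(-1, Add(g, Mul(2, m))) = Add(Mul(-1, g), Mul(-2, m)))
Mul(Function('u')(O, 8), 8416) = Mul(Add(Mul(-1, -2), Mul(-2, 8)), 8416) = Mul(Add(2, -16), 8416) = Mul(-14, 8416) = -117824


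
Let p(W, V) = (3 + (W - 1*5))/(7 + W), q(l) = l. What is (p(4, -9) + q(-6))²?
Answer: 4096/121 ≈ 33.851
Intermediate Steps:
p(W, V) = (-2 + W)/(7 + W) (p(W, V) = (3 + (W - 5))/(7 + W) = (3 + (-5 + W))/(7 + W) = (-2 + W)/(7 + W))
(p(4, -9) + q(-6))² = ((-2 + 4)/(7 + 4) - 6)² = (2/11 - 6)² = (-64/11)² = 4096/121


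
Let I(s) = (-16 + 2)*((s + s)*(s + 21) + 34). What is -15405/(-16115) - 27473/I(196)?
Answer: 3759162611/3839791956 ≈ 0.97900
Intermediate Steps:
I(s) = -476 - 28*s*(21 + s) (I(s) = -14*((2*s)*(21 + s) + 34) = -14*(2*s*(21 + s) + 34) = -14*(34 + 2*s*(21 + s)) = -476 - 28*s*(21 + s))
-15405/(-16115) - 27473/I(196) = -15405/(-16115) - 27473/(-476 - 588*196 - 28*196²) = -15405*(-1/16115) - 27473/(-476 - 115248 - 28*38416) = 3081/3223 - 27473/(-476 - 115248 - 1075648) = 3081/3223 - 27473/(-1191372) = 3081/3223 - 27473*(-1/1191372) = 3081/3223 + 27473/1191372 = 3759162611/3839791956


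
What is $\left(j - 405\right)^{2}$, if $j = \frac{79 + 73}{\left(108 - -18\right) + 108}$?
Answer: $\frac{2238141481}{13689} \approx 1.635 \cdot 10^{5}$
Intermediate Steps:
$j = \frac{76}{117}$ ($j = \frac{152}{\left(108 + 18\right) + 108} = \frac{152}{126 + 108} = \frac{152}{234} = 152 \cdot \frac{1}{234} = \frac{76}{117} \approx 0.64957$)
$\left(j - 405\right)^{2} = \left(\frac{76}{117} - 405\right)^{2} = \left(- \frac{47309}{117}\right)^{2} = \frac{2238141481}{13689}$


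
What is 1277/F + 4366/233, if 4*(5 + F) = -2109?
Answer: 8105050/496057 ≈ 16.339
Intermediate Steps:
F = -2129/4 (F = -5 + (¼)*(-2109) = -5 - 2109/4 = -2129/4 ≈ -532.25)
1277/F + 4366/233 = 1277/(-2129/4) + 4366/233 = 1277*(-4/2129) + 4366*(1/233) = -5108/2129 + 4366/233 = 8105050/496057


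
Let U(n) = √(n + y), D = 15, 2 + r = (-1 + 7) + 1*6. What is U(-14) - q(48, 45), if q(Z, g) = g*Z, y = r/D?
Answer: -2160 + 2*I*√30/3 ≈ -2160.0 + 3.6515*I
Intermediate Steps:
r = 10 (r = -2 + ((-1 + 7) + 1*6) = -2 + (6 + 6) = -2 + 12 = 10)
y = ⅔ (y = 10/15 = 10*(1/15) = ⅔ ≈ 0.66667)
q(Z, g) = Z*g
U(n) = √(⅔ + n) (U(n) = √(n + ⅔) = √(⅔ + n))
U(-14) - q(48, 45) = √(6 + 9*(-14))/3 - 48*45 = √(6 - 126)/3 - 1*2160 = √(-120)/3 - 2160 = (2*I*√30)/3 - 2160 = 2*I*√30/3 - 2160 = -2160 + 2*I*√30/3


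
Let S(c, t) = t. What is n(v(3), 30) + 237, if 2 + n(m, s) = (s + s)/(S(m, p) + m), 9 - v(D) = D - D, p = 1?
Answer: 241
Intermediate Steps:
v(D) = 9 (v(D) = 9 - (D - D) = 9 - 1*0 = 9 + 0 = 9)
n(m, s) = -2 + 2*s/(1 + m) (n(m, s) = -2 + (s + s)/(1 + m) = -2 + (2*s)/(1 + m) = -2 + 2*s/(1 + m))
n(v(3), 30) + 237 = 2*(-1 + 30 - 1*9)/(1 + 9) + 237 = 2*(-1 + 30 - 9)/10 + 237 = 2*(⅒)*20 + 237 = 4 + 237 = 241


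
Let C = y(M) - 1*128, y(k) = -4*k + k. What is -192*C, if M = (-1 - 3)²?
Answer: 33792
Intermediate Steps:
M = 16 (M = (-4)² = 16)
y(k) = -3*k
C = -176 (C = -3*16 - 1*128 = -48 - 128 = -176)
-192*C = -192*(-176) = 33792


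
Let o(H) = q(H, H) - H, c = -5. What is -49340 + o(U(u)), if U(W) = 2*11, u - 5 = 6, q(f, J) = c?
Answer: -49367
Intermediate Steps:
q(f, J) = -5
u = 11 (u = 5 + 6 = 11)
U(W) = 22
o(H) = -5 - H
-49340 + o(U(u)) = -49340 + (-5 - 1*22) = -49340 + (-5 - 22) = -49340 - 27 = -49367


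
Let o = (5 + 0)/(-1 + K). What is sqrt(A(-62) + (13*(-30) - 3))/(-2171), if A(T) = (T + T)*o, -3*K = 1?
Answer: -6*sqrt(2)/2171 ≈ -0.0039085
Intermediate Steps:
K = -1/3 (K = -1/3*1 = -1/3 ≈ -0.33333)
o = -15/4 (o = (5 + 0)/(-1 - 1/3) = 5/(-4/3) = 5*(-3/4) = -15/4 ≈ -3.7500)
A(T) = -15*T/2 (A(T) = (T + T)*(-15/4) = (2*T)*(-15/4) = -15*T/2)
sqrt(A(-62) + (13*(-30) - 3))/(-2171) = sqrt(-15/2*(-62) + (13*(-30) - 3))/(-2171) = sqrt(465 + (-390 - 3))*(-1/2171) = sqrt(465 - 393)*(-1/2171) = sqrt(72)*(-1/2171) = (6*sqrt(2))*(-1/2171) = -6*sqrt(2)/2171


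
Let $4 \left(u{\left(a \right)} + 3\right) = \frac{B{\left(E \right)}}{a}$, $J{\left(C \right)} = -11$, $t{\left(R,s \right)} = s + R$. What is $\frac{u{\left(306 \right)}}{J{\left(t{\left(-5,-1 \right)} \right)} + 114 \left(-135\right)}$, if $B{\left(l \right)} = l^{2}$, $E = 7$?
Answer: $\frac{3623}{18850824} \approx 0.00019219$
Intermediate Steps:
$t{\left(R,s \right)} = R + s$
$u{\left(a \right)} = -3 + \frac{49}{4 a}$ ($u{\left(a \right)} = -3 + \frac{7^{2} \frac{1}{a}}{4} = -3 + \frac{49 \frac{1}{a}}{4} = -3 + \frac{49}{4 a}$)
$\frac{u{\left(306 \right)}}{J{\left(t{\left(-5,-1 \right)} \right)} + 114 \left(-135\right)} = \frac{-3 + \frac{49}{4 \cdot 306}}{-11 + 114 \left(-135\right)} = \frac{-3 + \frac{49}{4} \cdot \frac{1}{306}}{-11 - 15390} = \frac{-3 + \frac{49}{1224}}{-15401} = \left(- \frac{3623}{1224}\right) \left(- \frac{1}{15401}\right) = \frac{3623}{18850824}$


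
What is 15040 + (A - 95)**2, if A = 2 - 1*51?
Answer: 35776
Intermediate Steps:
A = -49 (A = 2 - 51 = -49)
15040 + (A - 95)**2 = 15040 + (-49 - 95)**2 = 15040 + (-144)**2 = 15040 + 20736 = 35776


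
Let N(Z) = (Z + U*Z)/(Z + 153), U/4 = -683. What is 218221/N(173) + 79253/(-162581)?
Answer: -11603463928865/76813507003 ≈ -151.06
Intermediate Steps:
U = -2732 (U = 4*(-683) = -2732)
N(Z) = -2731*Z/(153 + Z) (N(Z) = (Z - 2732*Z)/(Z + 153) = (-2731*Z)/(153 + Z) = -2731*Z/(153 + Z))
218221/N(173) + 79253/(-162581) = 218221/((-2731*173/(153 + 173))) + 79253/(-162581) = 218221/((-2731*173/326)) + 79253*(-1/162581) = 218221/((-2731*173*1/326)) - 79253/162581 = 218221/(-472463/326) - 79253/162581 = 218221*(-326/472463) - 79253/162581 = -71140046/472463 - 79253/162581 = -11603463928865/76813507003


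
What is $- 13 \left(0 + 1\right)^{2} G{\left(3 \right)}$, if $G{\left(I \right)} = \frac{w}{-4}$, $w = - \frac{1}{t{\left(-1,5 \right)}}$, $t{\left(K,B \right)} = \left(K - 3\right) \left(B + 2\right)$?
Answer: $\frac{13}{112} \approx 0.11607$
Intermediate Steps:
$t{\left(K,B \right)} = \left(-3 + K\right) \left(2 + B\right)$
$w = \frac{1}{28}$ ($w = - \frac{1}{-6 - 15 + 2 \left(-1\right) + 5 \left(-1\right)} = - \frac{1}{-6 - 15 - 2 - 5} = - \frac{1}{-28} = \left(-1\right) \left(- \frac{1}{28}\right) = \frac{1}{28} \approx 0.035714$)
$G{\left(I \right)} = - \frac{1}{112}$ ($G{\left(I \right)} = \frac{1}{28 \left(-4\right)} = \frac{1}{28} \left(- \frac{1}{4}\right) = - \frac{1}{112}$)
$- 13 \left(0 + 1\right)^{2} G{\left(3 \right)} = - 13 \left(0 + 1\right)^{2} \left(- \frac{1}{112}\right) = - 13 \cdot 1^{2} \left(- \frac{1}{112}\right) = \left(-13\right) 1 \left(- \frac{1}{112}\right) = \left(-13\right) \left(- \frac{1}{112}\right) = \frac{13}{112}$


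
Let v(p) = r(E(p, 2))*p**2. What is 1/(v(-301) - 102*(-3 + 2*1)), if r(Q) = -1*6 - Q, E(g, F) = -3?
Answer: -1/271701 ≈ -3.6805e-6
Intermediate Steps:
r(Q) = -6 - Q
v(p) = -3*p**2 (v(p) = (-6 - 1*(-3))*p**2 = (-6 + 3)*p**2 = -3*p**2)
1/(v(-301) - 102*(-3 + 2*1)) = 1/(-3*(-301)**2 - 102*(-3 + 2*1)) = 1/(-3*90601 - 102*(-3 + 2)) = 1/(-271803 - 102*(-1)) = 1/(-271803 + 102) = 1/(-271701) = -1/271701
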